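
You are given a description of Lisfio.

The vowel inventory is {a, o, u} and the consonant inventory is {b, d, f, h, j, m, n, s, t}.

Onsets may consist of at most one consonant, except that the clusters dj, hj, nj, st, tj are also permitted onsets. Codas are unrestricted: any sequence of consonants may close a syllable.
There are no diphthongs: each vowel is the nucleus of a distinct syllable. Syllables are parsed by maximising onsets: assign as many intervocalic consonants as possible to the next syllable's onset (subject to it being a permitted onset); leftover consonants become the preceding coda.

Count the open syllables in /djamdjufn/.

0

Vowels present: a, u; each is a nucleus, giving 2 syllables.
σ1/σ2 boundary: /mdj/ splits as /m/ + /dj/ (/dj/ is the longest suffix that is a licit onset).
Result: djam.djufn.
Classifying each syllable: /djam/ (closed), /djufn/ (closed).
Open syllables: 0.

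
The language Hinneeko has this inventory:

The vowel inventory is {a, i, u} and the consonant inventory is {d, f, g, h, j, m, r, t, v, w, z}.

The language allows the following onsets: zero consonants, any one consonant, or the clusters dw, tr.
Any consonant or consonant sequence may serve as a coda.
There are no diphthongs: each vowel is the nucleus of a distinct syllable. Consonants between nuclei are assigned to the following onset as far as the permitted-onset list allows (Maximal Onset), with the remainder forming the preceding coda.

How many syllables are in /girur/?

Vowels present: i, u; each is a nucleus, giving 2 syllables.

2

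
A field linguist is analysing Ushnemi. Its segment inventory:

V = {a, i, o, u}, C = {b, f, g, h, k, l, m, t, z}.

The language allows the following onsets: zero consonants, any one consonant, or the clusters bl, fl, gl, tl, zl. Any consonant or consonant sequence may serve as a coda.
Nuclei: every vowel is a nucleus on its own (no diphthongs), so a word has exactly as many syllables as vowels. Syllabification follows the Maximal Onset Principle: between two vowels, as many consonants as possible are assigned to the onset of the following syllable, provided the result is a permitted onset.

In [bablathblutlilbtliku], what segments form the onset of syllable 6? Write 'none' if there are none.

Nuclei (vowels): a, a, u, i, i, u → 6 syllables.
V1 /a/ – V2 /a/: cluster /bl/ — /bl/ is itself a permitted onset, so the whole cluster goes right; preceding coda = ∅.
V2 /a/ – V3 /u/: /thbl/ splits as /th/ + /bl/ (/bl/ is the longest suffix that is a licit onset).
V3 /u/ – V4 /i/: cluster /tl/ — /tl/ is itself a permitted onset, so the whole cluster goes right; preceding coda = ∅.
V4 /i/ – V5 /i/: /lbtl/ — longest licit onset from the right is /tl/, leaving /lb/ as coda.
V5 /i/ – V6 /u/: just /k/ — single C goes to the following onset.
Result: ba.blath.blu.tlilb.tli.ku.
Syllable 6 is /ku/: onset /k/, nucleus /u/, coda ∅.

k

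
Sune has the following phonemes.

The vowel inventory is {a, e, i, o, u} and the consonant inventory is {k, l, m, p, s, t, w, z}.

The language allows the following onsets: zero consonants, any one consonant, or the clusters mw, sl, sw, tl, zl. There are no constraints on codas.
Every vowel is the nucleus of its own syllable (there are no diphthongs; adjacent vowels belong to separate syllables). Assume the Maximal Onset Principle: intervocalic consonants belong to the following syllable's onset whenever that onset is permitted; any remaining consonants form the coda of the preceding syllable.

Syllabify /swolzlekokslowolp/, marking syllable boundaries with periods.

swol.zle.kok.slo.wolp

The vowels are o, e, o, o, o — 5 nuclei, so 5 syllables.
V1 /o/ – V2 /e/: /lzl/ splits as /l/ + /zl/ (/zl/ is the longest suffix that is a licit onset).
V2 /e/ – V3 /o/: /k/ → onset of the next syllable (single consonants are always licit onsets).
V3 /o/ – V4 /o/: /ksl/ splits as /k/ + /sl/ (/sl/ is the longest suffix that is a licit onset).
V4 /o/ – V5 /o/: just /w/ — single C goes to the following onset.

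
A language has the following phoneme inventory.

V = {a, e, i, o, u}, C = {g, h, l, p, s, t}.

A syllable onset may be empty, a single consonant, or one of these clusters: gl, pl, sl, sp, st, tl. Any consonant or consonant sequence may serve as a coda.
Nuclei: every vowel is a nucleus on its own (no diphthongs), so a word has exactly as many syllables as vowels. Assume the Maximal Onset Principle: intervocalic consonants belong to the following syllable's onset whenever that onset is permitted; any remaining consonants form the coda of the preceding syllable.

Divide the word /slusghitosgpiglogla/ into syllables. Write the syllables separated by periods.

slusg.hi.tosg.pi.glo.gla

The vowels are u, i, o, i, o, a — 6 nuclei, so 6 syllables.
σ1/σ2 boundary: /sgh/; trying suffixes from longest down, /h/ is the first permitted one, so coda /sg/ | onset /h/.
σ2/σ3 boundary: /t/ is a single consonant, so it becomes the next onset.
σ3/σ4 boundary: /sgp/; trying suffixes from longest down, /p/ is the first permitted one, so coda /sg/ | onset /p/.
σ4/σ5 boundary: /gl/ — entire cluster is a permitted onset → onset /gl/, coda ∅.
σ5/σ6 boundary: /gl/ — entire cluster is a permitted onset → onset /gl/, coda ∅.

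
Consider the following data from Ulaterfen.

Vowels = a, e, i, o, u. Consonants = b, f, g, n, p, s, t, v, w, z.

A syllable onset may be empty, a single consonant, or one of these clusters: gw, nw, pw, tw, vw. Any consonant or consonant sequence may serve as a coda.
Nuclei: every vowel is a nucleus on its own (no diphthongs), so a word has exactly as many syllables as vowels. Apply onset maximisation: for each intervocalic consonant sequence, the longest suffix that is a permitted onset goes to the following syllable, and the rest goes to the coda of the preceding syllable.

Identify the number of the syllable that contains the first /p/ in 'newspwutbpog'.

The vowels are e, u, o — 3 nuclei, so 3 syllables.
/e…u/ gap (V1→V2): cluster /wspw/ — the longest permitted-onset suffix is /pw/; onset = /pw/, preceding coda = /ws/.
/u…o/ gap (V2→V3): /tbp/ — longest licit onset from the right is /p/, leaving /tb/ as coda.
Result: news.pwutb.pog.
The first /p/ is in the onset of syllable 2 (/pwutb/).

2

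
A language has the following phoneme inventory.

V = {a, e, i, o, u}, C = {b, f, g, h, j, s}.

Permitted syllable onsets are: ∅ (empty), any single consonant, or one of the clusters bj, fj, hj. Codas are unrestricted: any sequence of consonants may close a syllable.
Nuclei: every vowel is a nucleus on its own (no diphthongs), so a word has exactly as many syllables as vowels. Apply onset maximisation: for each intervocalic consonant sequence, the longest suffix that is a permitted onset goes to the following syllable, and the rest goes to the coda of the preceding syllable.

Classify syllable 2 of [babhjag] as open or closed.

closed

Nuclei (vowels): a, a → 2 syllables.
σ1/σ2 boundary: cluster /bhj/ — the longest permitted-onset suffix is /hj/; onset = /hj/, preceding coda = /b/.
So the parse is bab.hjag.
Syllable 2 is /hjag/ with coda /g/, so it is closed.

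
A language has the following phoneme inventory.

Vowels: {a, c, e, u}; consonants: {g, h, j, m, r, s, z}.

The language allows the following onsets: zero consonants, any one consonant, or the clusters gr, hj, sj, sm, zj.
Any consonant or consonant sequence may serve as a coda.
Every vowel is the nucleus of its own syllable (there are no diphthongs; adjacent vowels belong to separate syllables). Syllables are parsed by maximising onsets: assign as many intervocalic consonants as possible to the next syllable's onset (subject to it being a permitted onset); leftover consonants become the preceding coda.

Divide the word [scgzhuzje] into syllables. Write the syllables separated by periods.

scgz.hu.zje

The vowels are c, u, e — 3 nuclei, so 3 syllables.
V1 /c/ – V2 /u/: /gzh/ — longest licit onset from the right is /h/, leaving /gz/ as coda.
V2 /u/ – V3 /e/: /zj/ — entire cluster is a permitted onset → onset /zj/, coda ∅.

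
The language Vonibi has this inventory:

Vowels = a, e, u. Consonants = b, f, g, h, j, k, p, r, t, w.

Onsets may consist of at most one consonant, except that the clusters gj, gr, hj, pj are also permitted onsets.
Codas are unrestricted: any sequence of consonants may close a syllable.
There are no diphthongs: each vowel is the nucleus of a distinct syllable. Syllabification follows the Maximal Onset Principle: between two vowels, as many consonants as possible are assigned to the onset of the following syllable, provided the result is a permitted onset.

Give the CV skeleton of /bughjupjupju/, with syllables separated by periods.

The vowels are u, u, u, u — 4 nuclei, so 4 syllables.
σ1/σ2 boundary: /ghj/ splits as /g/ + /hj/ (/hj/ is the longest suffix that is a licit onset).
σ2/σ3 boundary: /pj/ — entire cluster is a permitted onset → onset /pj/, coda ∅.
σ3/σ4 boundary: /pj/ — entire cluster is a permitted onset → onset /pj/, coda ∅.
Result: bug.hju.pju.pju.
Mapping each syllable to C/V: /bug/ → CVC, /hju/ → CCV, /pju/ → CCV, /pju/ → CCV.

CVC.CCV.CCV.CCV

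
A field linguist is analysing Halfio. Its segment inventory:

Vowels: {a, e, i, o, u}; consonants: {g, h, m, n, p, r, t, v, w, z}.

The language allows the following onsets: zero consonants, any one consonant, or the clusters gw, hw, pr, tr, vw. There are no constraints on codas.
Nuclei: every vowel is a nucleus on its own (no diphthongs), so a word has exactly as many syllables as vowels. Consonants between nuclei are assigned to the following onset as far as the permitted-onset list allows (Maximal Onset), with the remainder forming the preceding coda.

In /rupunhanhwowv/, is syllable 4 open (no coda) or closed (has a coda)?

Nuclei (vowels): u, u, a, o → 4 syllables.
V1 /u/ – V2 /u/: just /p/ — single C goes to the following onset.
V2 /u/ – V3 /a/: /nh/ splits as /n/ + /h/ (/h/ is the longest suffix that is a licit onset).
V3 /a/ – V4 /o/: /nhw/ — longest licit onset from the right is /hw/, leaving /n/ as coda.
Syllabification: ru.pun.han.hwowv.
Syllable 4 is /hwowv/ with coda /wv/, so it is closed.

closed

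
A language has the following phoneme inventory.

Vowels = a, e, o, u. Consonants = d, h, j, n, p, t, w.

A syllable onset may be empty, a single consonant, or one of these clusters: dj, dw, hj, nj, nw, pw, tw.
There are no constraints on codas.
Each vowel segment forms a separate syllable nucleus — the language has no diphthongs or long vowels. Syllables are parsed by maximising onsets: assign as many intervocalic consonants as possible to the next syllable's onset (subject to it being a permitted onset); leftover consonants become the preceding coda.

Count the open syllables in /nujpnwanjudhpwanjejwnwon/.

2

Nuclei (vowels): u, a, u, a, e, o → 6 syllables.
σ1/σ2 boundary: /jpnw/; trying suffixes from longest down, /nw/ is the first permitted one, so coda /jp/ | onset /nw/.
σ2/σ3 boundary: /nj/ — entire cluster is a permitted onset → onset /nj/, coda ∅.
σ3/σ4 boundary: /dhpw/ — longest licit onset from the right is /pw/, leaving /dh/ as coda.
σ4/σ5 boundary: /nj/ is a licit onset in full, so it all attaches to the next syllable.
σ5/σ6 boundary: cluster /jwnw/ — the longest permitted-onset suffix is /nw/; onset = /nw/, preceding coda = /jw/.
Syllabification: nujp.nwa.njudh.pwa.njejw.nwon.
Classifying each syllable: /nujp/ (closed), /nwa/ (open), /njudh/ (closed), /pwa/ (open), /njejw/ (closed), /nwon/ (closed).
Open syllables: 2.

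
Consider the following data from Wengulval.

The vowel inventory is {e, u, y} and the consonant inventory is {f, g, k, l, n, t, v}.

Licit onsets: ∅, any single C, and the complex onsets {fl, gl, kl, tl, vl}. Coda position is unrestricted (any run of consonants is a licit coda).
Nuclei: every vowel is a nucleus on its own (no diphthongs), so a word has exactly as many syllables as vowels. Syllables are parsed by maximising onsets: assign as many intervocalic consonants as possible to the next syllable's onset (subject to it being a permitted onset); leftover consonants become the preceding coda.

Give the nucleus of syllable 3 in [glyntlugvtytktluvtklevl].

y

The vowels are y, u, y, u, e — 5 nuclei, so 5 syllables.
The third nucleus (vowel 3 from the left) is /y/.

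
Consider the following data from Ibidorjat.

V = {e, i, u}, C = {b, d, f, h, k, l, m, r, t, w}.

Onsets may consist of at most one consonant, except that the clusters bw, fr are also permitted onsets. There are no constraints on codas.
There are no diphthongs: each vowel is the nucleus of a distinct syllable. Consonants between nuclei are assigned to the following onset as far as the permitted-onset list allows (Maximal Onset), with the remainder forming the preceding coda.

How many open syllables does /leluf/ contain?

1

Vowels present: e, u; each is a nucleus, giving 2 syllables.
V1 /e/ – V2 /u/: /l/ is a single consonant, so it becomes the next onset.
Result: le.luf.
Classifying each syllable: /le/ (open), /luf/ (closed).
Open syllables: 1.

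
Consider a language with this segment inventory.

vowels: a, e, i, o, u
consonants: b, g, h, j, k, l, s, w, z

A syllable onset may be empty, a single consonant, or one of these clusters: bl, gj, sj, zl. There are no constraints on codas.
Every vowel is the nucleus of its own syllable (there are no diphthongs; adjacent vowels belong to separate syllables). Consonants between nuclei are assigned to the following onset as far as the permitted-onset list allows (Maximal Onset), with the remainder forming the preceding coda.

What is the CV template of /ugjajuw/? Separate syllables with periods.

V.CCV.CVC

Vowels present: u, a, u; each is a nucleus, giving 3 syllables.
Between /u/ (V1) and /a/ (V2): /gj/ — entire cluster is a permitted onset → onset /gj/, coda ∅.
Between /a/ (V2) and /u/ (V3): /j/ is a single consonant, so it becomes the next onset.
So the parse is u.gja.juw.
Mapping each syllable to C/V: /u/ → V, /gja/ → CCV, /juw/ → CVC.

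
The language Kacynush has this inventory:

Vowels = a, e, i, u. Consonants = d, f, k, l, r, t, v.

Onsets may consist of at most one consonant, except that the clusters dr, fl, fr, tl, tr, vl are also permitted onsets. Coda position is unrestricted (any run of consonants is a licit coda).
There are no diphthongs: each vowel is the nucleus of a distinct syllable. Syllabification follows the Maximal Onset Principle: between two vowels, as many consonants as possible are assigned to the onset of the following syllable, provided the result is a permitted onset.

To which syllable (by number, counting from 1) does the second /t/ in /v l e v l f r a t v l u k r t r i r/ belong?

4

Nuclei (vowels): e, a, u, i → 4 syllables.
V1 /e/ – V2 /a/: cluster /vlfr/ — the longest permitted-onset suffix is /fr/; onset = /fr/, preceding coda = /vl/.
V2 /a/ – V3 /u/: /tvl/ — longest licit onset from the right is /vl/, leaving /t/ as coda.
V3 /u/ – V4 /i/: /krtr/ — longest licit onset from the right is /tr/, leaving /kr/ as coda.
So the parse is vlevl.frat.vlukr.trir.
The second /t/ is in the onset of syllable 4 (/trir/).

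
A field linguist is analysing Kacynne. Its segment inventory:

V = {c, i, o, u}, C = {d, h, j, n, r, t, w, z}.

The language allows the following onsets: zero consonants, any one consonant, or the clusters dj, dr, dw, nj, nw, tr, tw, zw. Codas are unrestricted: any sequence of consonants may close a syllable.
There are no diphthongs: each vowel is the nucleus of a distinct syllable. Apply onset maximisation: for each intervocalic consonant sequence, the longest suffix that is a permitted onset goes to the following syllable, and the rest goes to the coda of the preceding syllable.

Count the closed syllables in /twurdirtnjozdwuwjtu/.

4

Nuclei (vowels): u, i, o, u, u → 5 syllables.
Between /u/ (V1) and /i/ (V2): /rd/ — longest licit onset from the right is /d/, leaving /r/ as coda.
Between /i/ (V2) and /o/ (V3): /rtnj/; trying suffixes from longest down, /nj/ is the first permitted one, so coda /rt/ | onset /nj/.
Between /o/ (V3) and /u/ (V4): /zdw/; trying suffixes from longest down, /dw/ is the first permitted one, so coda /z/ | onset /dw/.
Between /u/ (V4) and /u/ (V5): /wjt/; trying suffixes from longest down, /t/ is the first permitted one, so coda /wj/ | onset /t/.
Syllabification: twur.dirt.njoz.dwuwj.tu.
Classifying each syllable: /twur/ (closed), /dirt/ (closed), /njoz/ (closed), /dwuwj/ (closed), /tu/ (open).
Closed syllables: 4.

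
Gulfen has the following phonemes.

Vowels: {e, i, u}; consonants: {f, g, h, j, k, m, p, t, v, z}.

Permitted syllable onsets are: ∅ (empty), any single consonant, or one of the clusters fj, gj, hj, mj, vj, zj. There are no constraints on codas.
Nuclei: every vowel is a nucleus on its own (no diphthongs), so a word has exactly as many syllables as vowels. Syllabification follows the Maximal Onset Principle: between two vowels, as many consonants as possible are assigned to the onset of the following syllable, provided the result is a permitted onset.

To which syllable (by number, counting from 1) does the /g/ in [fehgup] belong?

Vowels present: e, u; each is a nucleus, giving 2 syllables.
V1 /e/ – V2 /u/: /hg/ — longest licit onset from the right is /g/, leaving /h/ as coda.
Syllabification: feh.gup.
The /g/ is in the onset of syllable 2 (/gup/).

2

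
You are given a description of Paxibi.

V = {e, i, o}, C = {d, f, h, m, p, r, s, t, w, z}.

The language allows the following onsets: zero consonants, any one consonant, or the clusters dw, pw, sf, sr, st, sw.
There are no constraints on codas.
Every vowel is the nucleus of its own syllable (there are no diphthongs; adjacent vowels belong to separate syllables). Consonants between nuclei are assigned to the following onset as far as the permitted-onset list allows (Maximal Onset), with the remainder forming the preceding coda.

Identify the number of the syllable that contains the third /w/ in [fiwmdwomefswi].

Vowels present: i, o, e, i; each is a nucleus, giving 4 syllables.
σ1/σ2 boundary: /wmdw/ splits as /wm/ + /dw/ (/dw/ is the longest suffix that is a licit onset).
σ2/σ3 boundary: /m/ → onset of the next syllable (single consonants are always licit onsets).
σ3/σ4 boundary: /fsw/ splits as /f/ + /sw/ (/sw/ is the longest suffix that is a licit onset).
Syllabification: fiwm.dwo.mef.swi.
The third /w/ is in the onset of syllable 4 (/swi/).

4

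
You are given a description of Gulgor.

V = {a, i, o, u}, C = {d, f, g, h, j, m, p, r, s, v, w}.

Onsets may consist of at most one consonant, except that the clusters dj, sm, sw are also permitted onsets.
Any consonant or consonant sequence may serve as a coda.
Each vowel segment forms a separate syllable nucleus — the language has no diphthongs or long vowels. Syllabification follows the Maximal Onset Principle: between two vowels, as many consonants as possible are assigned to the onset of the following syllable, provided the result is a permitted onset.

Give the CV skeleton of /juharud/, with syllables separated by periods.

CV.CV.CVC

Vowels present: u, a, u; each is a nucleus, giving 3 syllables.
/u…a/ gap (V1→V2): /h/ → onset of the next syllable (single consonants are always licit onsets).
/a…u/ gap (V2→V3): /r/ is a single consonant, so it becomes the next onset.
Syllabification: ju.ha.rud.
Mapping each syllable to C/V: /ju/ → CV, /ha/ → CV, /rud/ → CVC.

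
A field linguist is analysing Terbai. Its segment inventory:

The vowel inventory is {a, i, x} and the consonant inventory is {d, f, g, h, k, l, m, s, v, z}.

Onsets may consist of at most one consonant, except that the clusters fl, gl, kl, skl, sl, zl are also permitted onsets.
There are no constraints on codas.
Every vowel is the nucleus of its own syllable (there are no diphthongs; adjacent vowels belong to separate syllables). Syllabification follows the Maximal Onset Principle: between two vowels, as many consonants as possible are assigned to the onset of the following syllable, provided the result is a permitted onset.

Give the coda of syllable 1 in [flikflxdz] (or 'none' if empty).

k

Nuclei (vowels): i, x → 2 syllables.
Between /i/ (V1) and /x/ (V2): /kfl/ splits as /k/ + /fl/ (/fl/ is the longest suffix that is a licit onset).
Putting it together: flik.flxdz.
Syllable 1 is /flik/: onset /fl/, nucleus /i/, coda /k/.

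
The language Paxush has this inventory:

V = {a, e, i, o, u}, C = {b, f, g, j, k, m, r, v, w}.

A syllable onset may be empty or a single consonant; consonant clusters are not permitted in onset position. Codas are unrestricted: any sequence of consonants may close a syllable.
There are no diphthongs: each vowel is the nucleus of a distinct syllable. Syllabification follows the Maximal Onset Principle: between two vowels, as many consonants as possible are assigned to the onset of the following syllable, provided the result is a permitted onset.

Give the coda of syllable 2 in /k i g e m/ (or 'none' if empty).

The vowels are i, e — 2 nuclei, so 2 syllables.
Between /i/ (V1) and /e/ (V2): /g/ is a single consonant, so it becomes the next onset.
So the parse is ki.gem.
Syllable 2 is /gem/: onset /g/, nucleus /e/, coda /m/.

m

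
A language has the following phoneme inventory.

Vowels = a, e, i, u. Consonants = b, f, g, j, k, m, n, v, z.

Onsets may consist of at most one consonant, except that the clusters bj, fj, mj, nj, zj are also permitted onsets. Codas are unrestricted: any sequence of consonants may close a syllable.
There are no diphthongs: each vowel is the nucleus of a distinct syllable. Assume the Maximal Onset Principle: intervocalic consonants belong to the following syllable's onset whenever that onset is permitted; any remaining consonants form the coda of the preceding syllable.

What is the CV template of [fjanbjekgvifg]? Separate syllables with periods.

CCVC.CCVCC.CVCC

Nuclei (vowels): a, e, i → 3 syllables.
/a…e/ gap (V1→V2): /nbj/ — longest licit onset from the right is /bj/, leaving /n/ as coda.
/e…i/ gap (V2→V3): /kgv/ — longest licit onset from the right is /v/, leaving /kg/ as coda.
Result: fjan.bjekg.vifg.
Mapping each syllable to C/V: /fjan/ → CCVC, /bjekg/ → CCVCC, /vifg/ → CVCC.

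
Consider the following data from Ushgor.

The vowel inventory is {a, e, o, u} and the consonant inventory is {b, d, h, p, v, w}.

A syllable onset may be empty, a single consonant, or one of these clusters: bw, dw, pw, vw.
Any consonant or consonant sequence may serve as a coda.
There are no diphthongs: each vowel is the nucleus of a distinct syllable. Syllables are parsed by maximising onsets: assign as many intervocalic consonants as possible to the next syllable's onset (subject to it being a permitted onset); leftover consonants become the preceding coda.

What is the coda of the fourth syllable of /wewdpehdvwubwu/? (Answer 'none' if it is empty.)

none

Vowels present: e, e, u, u; each is a nucleus, giving 4 syllables.
/e…e/ gap (V1→V2): cluster /wdp/ — the longest permitted-onset suffix is /p/; onset = /p/, preceding coda = /wd/.
/e…u/ gap (V2→V3): /hdvw/ — longest licit onset from the right is /vw/, leaving /hd/ as coda.
/u…u/ gap (V3→V4): /bw/ — entire cluster is a permitted onset → onset /bw/, coda ∅.
Syllabification: wewd.pehd.vwu.bwu.
Syllable 4 is /bwu/: onset /bw/, nucleus /u/, coda ∅.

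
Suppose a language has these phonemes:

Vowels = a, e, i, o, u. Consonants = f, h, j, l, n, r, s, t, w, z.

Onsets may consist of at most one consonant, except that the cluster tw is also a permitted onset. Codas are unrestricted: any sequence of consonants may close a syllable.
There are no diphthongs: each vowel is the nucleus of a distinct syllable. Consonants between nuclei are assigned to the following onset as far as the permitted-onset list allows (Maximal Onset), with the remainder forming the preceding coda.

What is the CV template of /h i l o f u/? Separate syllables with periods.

CV.CV.CV

Nuclei (vowels): i, o, u → 3 syllables.
V1 /i/ – V2 /o/: just /l/ — single C goes to the following onset.
V2 /o/ – V3 /u/: /f/ → onset of the next syllable (single consonants are always licit onsets).
Putting it together: hi.lo.fu.
Mapping each syllable to C/V: /hi/ → CV, /lo/ → CV, /fu/ → CV.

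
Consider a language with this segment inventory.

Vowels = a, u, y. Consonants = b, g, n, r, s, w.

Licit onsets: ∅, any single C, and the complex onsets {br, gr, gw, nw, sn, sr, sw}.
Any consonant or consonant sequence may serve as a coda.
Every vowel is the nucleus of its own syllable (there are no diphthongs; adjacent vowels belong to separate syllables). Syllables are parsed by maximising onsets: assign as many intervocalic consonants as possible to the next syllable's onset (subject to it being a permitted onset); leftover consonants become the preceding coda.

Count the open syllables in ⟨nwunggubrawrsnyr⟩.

The vowels are u, u, a, y — 4 nuclei, so 4 syllables.
Between /u/ (V1) and /u/ (V2): /ngg/; trying suffixes from longest down, /g/ is the first permitted one, so coda /ng/ | onset /g/.
Between /u/ (V2) and /a/ (V3): /br/ — entire cluster is a permitted onset → onset /br/, coda ∅.
Between /a/ (V3) and /y/ (V4): /wrsn/; trying suffixes from longest down, /sn/ is the first permitted one, so coda /wr/ | onset /sn/.
So the parse is nwung.gu.brawr.snyr.
Classifying each syllable: /nwung/ (closed), /gu/ (open), /brawr/ (closed), /snyr/ (closed).
Open syllables: 1.

1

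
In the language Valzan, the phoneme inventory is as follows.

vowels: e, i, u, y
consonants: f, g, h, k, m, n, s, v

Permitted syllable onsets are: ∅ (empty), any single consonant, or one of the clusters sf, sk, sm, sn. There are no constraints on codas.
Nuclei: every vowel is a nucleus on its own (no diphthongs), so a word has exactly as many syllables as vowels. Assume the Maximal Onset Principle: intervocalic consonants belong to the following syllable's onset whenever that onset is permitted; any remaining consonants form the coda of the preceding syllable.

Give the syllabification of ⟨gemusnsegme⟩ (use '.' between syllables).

ge.musn.seg.me

The vowels are e, u, e, e — 4 nuclei, so 4 syllables.
σ1/σ2 boundary: /m/ is a single consonant, so it becomes the next onset.
σ2/σ3 boundary: /sns/ — longest licit onset from the right is /s/, leaving /sn/ as coda.
σ3/σ4 boundary: /gm/; trying suffixes from longest down, /m/ is the first permitted one, so coda /g/ | onset /m/.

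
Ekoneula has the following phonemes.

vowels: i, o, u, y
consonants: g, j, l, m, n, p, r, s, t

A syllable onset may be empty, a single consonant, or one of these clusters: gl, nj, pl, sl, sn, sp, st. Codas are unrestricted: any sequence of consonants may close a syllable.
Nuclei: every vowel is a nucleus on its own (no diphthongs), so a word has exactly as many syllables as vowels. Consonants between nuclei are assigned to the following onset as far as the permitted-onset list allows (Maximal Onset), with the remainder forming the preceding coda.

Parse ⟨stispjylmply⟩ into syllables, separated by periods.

Vowels present: i, y, y; each is a nucleus, giving 3 syllables.
σ1/σ2 boundary: /spj/ splits as /sp/ + /j/ (/j/ is the longest suffix that is a licit onset).
σ2/σ3 boundary: /lmpl/; trying suffixes from longest down, /pl/ is the first permitted one, so coda /lm/ | onset /pl/.

stisp.jylm.ply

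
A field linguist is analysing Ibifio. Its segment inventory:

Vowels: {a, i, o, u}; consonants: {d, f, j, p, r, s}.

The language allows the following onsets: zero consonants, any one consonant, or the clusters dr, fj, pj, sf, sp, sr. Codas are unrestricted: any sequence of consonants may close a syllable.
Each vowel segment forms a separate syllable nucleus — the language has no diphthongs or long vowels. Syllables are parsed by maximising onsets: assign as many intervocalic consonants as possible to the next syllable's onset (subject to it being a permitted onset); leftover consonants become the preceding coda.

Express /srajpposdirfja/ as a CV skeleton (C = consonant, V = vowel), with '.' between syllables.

Vowels present: a, o, i, a; each is a nucleus, giving 4 syllables.
/a…o/ gap (V1→V2): /jpp/ — longest licit onset from the right is /p/, leaving /jp/ as coda.
/o…i/ gap (V2→V3): /sd/; trying suffixes from longest down, /d/ is the first permitted one, so coda /s/ | onset /d/.
/i…a/ gap (V3→V4): /rfj/; trying suffixes from longest down, /fj/ is the first permitted one, so coda /r/ | onset /fj/.
Syllabification: srajp.pos.dir.fja.
Mapping each syllable to C/V: /srajp/ → CCVCC, /pos/ → CVC, /dir/ → CVC, /fja/ → CCV.

CCVCC.CVC.CVC.CCV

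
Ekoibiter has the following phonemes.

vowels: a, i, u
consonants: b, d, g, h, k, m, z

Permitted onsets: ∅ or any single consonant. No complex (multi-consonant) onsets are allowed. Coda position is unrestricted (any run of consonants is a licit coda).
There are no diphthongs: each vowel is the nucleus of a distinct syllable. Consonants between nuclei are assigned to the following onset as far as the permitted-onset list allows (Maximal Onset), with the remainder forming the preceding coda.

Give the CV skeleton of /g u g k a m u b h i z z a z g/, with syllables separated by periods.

CVC.CV.CVC.CVC.CVCC

The vowels are u, a, u, i, a — 5 nuclei, so 5 syllables.
/u…a/ gap (V1→V2): /gk/ — longest licit onset from the right is /k/, leaving /g/ as coda.
/a…u/ gap (V2→V3): /m/ is a single consonant, so it becomes the next onset.
/u…i/ gap (V3→V4): /bh/ splits as /b/ + /h/ (/h/ is the longest suffix that is a licit onset).
/i…a/ gap (V4→V5): /zz/; trying suffixes from longest down, /z/ is the first permitted one, so coda /z/ | onset /z/.
Syllabification: gug.ka.mub.hiz.zazg.
Mapping each syllable to C/V: /gug/ → CVC, /ka/ → CV, /mub/ → CVC, /hiz/ → CVC, /zazg/ → CVCC.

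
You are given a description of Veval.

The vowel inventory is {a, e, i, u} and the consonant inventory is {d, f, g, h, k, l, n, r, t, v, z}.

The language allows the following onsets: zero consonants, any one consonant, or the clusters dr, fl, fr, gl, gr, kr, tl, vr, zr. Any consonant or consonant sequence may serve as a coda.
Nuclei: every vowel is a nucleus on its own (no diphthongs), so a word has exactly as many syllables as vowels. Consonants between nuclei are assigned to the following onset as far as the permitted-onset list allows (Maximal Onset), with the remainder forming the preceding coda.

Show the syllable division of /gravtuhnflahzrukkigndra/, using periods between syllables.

grav.tuhn.flah.zruk.kign.dra

Vowels present: a, u, a, u, i, a; each is a nucleus, giving 6 syllables.
/a…u/ gap (V1→V2): /vt/; trying suffixes from longest down, /t/ is the first permitted one, so coda /v/ | onset /t/.
/u…a/ gap (V2→V3): cluster /hnfl/ — the longest permitted-onset suffix is /fl/; onset = /fl/, preceding coda = /hn/.
/a…u/ gap (V3→V4): cluster /hzr/ — the longest permitted-onset suffix is /zr/; onset = /zr/, preceding coda = /h/.
/u…i/ gap (V4→V5): /kk/ splits as /k/ + /k/ (/k/ is the longest suffix that is a licit onset).
/i…a/ gap (V5→V6): /gndr/ — longest licit onset from the right is /dr/, leaving /gn/ as coda.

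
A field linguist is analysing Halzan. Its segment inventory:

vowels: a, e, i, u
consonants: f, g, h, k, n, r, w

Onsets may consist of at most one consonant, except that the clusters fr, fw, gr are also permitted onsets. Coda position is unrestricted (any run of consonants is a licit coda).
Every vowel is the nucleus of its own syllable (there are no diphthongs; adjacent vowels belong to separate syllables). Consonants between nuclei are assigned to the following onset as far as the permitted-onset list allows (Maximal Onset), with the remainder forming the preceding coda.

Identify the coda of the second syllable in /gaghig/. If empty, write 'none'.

The vowels are a, i — 2 nuclei, so 2 syllables.
Between /a/ (V1) and /i/ (V2): /gh/ — longest licit onset from the right is /h/, leaving /g/ as coda.
Result: gag.hig.
Syllable 2 is /hig/: onset /h/, nucleus /i/, coda /g/.

g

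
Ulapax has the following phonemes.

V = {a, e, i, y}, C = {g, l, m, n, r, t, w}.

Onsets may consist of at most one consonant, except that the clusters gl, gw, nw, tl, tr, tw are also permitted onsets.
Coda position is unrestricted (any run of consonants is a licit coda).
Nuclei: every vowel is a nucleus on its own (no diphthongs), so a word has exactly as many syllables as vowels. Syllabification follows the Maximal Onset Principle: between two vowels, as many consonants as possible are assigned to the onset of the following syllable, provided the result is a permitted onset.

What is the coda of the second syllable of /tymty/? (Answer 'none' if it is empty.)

Nuclei (vowels): y, y → 2 syllables.
Between /y/ (V1) and /y/ (V2): /mt/; trying suffixes from longest down, /t/ is the first permitted one, so coda /m/ | onset /t/.
Syllabification: tym.ty.
Syllable 2 is /ty/: onset /t/, nucleus /y/, coda ∅.

none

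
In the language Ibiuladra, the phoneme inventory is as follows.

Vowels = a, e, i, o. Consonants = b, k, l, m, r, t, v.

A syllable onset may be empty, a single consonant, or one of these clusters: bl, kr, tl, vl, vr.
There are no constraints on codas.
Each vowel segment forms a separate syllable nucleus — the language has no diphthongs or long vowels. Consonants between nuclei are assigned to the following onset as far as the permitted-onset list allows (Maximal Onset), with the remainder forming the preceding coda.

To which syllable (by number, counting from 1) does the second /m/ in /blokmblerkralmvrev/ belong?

3

Nuclei (vowels): o, e, a, e → 4 syllables.
V1 /o/ – V2 /e/: /kmbl/ — longest licit onset from the right is /bl/, leaving /km/ as coda.
V2 /e/ – V3 /a/: /rkr/ — longest licit onset from the right is /kr/, leaving /r/ as coda.
V3 /a/ – V4 /e/: /lmvr/ — longest licit onset from the right is /vr/, leaving /lm/ as coda.
Result: blokm.bler.kralm.vrev.
The second /m/ is in the coda of syllable 3 (/kralm/).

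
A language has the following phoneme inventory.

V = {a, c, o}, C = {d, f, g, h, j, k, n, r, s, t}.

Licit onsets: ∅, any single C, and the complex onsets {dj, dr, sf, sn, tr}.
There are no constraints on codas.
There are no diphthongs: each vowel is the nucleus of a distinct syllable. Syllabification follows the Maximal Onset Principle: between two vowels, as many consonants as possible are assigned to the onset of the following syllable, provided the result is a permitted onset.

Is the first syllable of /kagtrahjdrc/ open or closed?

The vowels are a, a, c — 3 nuclei, so 3 syllables.
σ1/σ2 boundary: /gtr/ — longest licit onset from the right is /tr/, leaving /g/ as coda.
σ2/σ3 boundary: cluster /hjdr/ — the longest permitted-onset suffix is /dr/; onset = /dr/, preceding coda = /hj/.
Result: kag.trahj.drc.
Syllable 1 is /kag/ with coda /g/, so it is closed.

closed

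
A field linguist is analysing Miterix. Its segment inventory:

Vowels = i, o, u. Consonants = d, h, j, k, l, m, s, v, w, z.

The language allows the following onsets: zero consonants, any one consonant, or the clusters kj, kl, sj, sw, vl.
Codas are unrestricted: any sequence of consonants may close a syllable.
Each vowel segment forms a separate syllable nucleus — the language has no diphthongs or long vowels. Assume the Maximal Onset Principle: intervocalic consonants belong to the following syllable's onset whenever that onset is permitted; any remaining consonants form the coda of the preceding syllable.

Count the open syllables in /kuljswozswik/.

The vowels are u, o, i — 3 nuclei, so 3 syllables.
V1 /u/ – V2 /o/: /ljsw/ splits as /lj/ + /sw/ (/sw/ is the longest suffix that is a licit onset).
V2 /o/ – V3 /i/: /zsw/; trying suffixes from longest down, /sw/ is the first permitted one, so coda /z/ | onset /sw/.
Result: kulj.swoz.swik.
Classifying each syllable: /kulj/ (closed), /swoz/ (closed), /swik/ (closed).
Open syllables: 0.

0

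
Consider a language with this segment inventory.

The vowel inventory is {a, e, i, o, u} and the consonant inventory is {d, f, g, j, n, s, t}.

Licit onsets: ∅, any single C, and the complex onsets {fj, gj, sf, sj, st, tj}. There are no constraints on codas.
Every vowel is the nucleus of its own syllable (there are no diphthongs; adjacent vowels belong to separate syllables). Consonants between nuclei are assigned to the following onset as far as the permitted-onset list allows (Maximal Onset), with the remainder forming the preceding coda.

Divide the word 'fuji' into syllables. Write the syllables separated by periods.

Vowels present: u, i; each is a nucleus, giving 2 syllables.
Between /u/ (V1) and /i/ (V2): just /j/ — single C goes to the following onset.

fu.ji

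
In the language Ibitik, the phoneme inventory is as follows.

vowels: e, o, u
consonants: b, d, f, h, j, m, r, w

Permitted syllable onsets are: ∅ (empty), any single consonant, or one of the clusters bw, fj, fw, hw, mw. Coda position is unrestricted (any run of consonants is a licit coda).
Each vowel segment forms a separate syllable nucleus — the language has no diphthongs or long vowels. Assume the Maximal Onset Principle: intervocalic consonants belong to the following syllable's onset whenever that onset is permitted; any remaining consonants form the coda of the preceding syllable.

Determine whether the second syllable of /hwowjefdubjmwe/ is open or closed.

Nuclei (vowels): o, e, u, e → 4 syllables.
Between /o/ (V1) and /e/ (V2): cluster /wj/ — the longest permitted-onset suffix is /j/; onset = /j/, preceding coda = /w/.
Between /e/ (V2) and /u/ (V3): /fd/ — longest licit onset from the right is /d/, leaving /f/ as coda.
Between /u/ (V3) and /e/ (V4): /bjmw/ splits as /bj/ + /mw/ (/mw/ is the longest suffix that is a licit onset).
Putting it together: hwow.jef.dubj.mwe.
Syllable 2 is /jef/ with coda /f/, so it is closed.

closed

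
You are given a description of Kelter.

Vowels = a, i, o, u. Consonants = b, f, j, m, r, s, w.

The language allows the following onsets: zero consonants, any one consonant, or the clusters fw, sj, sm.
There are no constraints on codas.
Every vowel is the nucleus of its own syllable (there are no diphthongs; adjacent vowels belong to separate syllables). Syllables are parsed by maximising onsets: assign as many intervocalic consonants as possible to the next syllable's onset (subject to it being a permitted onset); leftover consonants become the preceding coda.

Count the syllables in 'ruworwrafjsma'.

4

The vowels are u, o, a, a — 4 nuclei, so 4 syllables.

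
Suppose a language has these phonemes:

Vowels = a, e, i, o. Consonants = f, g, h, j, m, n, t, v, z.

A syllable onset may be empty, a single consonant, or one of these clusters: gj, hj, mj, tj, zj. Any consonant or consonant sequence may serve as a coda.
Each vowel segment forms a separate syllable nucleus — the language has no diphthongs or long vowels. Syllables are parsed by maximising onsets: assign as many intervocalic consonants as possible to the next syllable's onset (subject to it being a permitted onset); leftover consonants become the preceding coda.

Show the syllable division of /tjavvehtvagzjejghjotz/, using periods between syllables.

Nuclei (vowels): a, e, a, e, o → 5 syllables.
σ1/σ2 boundary: cluster /vv/ — the longest permitted-onset suffix is /v/; onset = /v/, preceding coda = /v/.
σ2/σ3 boundary: /htv/ — longest licit onset from the right is /v/, leaving /ht/ as coda.
σ3/σ4 boundary: /gzj/ — longest licit onset from the right is /zj/, leaving /g/ as coda.
σ4/σ5 boundary: /jghj/ — longest licit onset from the right is /hj/, leaving /jg/ as coda.

tjav.veht.vag.zjejg.hjotz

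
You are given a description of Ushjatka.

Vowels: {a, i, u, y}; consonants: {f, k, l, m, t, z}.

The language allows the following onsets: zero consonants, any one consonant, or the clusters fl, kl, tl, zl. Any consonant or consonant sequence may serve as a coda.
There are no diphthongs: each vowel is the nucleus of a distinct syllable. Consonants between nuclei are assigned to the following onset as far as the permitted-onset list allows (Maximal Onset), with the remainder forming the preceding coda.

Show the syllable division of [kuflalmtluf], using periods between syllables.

Nuclei (vowels): u, a, u → 3 syllables.
Between /u/ (V1) and /a/ (V2): /fl/ is a licit onset in full, so it all attaches to the next syllable.
Between /a/ (V2) and /u/ (V3): /lmtl/; trying suffixes from longest down, /tl/ is the first permitted one, so coda /lm/ | onset /tl/.

ku.flalm.tluf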